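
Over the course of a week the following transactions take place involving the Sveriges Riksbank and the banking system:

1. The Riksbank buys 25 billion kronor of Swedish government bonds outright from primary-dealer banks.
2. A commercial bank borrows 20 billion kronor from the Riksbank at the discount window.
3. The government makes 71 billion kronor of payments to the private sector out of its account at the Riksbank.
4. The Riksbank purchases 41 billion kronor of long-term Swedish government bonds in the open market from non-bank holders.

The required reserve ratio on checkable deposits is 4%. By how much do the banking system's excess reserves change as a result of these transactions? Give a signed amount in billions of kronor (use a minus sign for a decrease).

+152.52 billion

OMO purchase (from banks) 25 billion kronor: reserves +25B, deposits 0.
Discount-window loan 20 billion kronor: reserves +20B, deposits 0.
Government spending 71 billion kronor: reserves +71B, deposits +71B.
Asset purchase (from non-banks) 41 billion kronor: reserves +41B, deposits +41B.
Totals: Δreserves = +157B, Δdeposits = +112B.
Δrequired reserves = 4% × +112B = +4.48B.
Δexcess reserves = Δreserves − Δrequired = +157B − (+4.48B) = +152.52 billion.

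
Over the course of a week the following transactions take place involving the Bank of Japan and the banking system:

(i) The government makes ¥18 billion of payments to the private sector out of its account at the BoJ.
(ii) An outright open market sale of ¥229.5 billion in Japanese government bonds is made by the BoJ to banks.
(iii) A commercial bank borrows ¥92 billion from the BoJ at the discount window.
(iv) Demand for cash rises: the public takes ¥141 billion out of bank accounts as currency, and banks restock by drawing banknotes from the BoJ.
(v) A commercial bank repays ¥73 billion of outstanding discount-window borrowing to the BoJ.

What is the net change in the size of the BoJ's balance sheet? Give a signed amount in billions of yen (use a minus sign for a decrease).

-¥210.5 billion

Government spending ¥18 billion: only the composition of liabilities changes → 0.
OMO sale (to banks) ¥229.5 billion: a BoJ asset is shed → −¥229.5B.
Discount-window loan ¥92 billion: a BoJ asset is acquired → +¥92B.
Currency withdrawal ¥141 billion: only the composition of liabilities changes → 0.
Discount-window repayment ¥73 billion: a BoJ asset is shed → −¥73B.
Net: 0 − 229.5 + 92 + 0 − 73 = -¥210.5 billion.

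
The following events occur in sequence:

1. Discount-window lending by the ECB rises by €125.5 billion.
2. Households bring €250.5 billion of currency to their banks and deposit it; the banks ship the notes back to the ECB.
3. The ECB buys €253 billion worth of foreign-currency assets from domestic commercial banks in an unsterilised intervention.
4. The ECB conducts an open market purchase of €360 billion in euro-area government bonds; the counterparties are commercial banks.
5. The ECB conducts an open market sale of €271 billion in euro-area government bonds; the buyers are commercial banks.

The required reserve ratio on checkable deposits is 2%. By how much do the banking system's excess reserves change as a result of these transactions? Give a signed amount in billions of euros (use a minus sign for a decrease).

Discount-window loan €125.5 billion: reserves +€125.5B, deposits 0.
Currency deposit €250.5 billion: reserves +€250.5B, deposits +€250.5B.
FX purchase €253 billion: reserves +€253B, deposits 0.
OMO purchase (from banks) €360 billion: reserves +€360B, deposits 0.
OMO sale (to banks) €271 billion: reserves −€271B, deposits 0.
Totals: Δreserves = +€718B, Δdeposits = +€250.5B.
Δrequired reserves = 2% × +€250.5B = +€5.01B.
Δexcess reserves = Δreserves − Δrequired = +€718B − (+€5.01B) = +€712.99 billion.

+€712.99 billion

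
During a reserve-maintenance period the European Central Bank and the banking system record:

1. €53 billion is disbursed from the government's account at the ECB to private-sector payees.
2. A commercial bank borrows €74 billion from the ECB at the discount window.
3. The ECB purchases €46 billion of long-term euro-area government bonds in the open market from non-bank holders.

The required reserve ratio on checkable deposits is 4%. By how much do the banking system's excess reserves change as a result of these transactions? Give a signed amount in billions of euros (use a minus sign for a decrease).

+€169.04 billion

Government spending €53 billion: reserves +€53B, deposits +€53B.
Discount-window loan €74 billion: reserves +€74B, deposits 0.
Asset purchase (from non-banks) €46 billion: reserves +€46B, deposits +€46B.
Totals: Δreserves = +€173B, Δdeposits = +€99B.
Δrequired reserves = 4% × +€99B = +€3.96B.
Δexcess reserves = Δreserves − Δrequired = +€173B − (+€3.96B) = +€169.04 billion.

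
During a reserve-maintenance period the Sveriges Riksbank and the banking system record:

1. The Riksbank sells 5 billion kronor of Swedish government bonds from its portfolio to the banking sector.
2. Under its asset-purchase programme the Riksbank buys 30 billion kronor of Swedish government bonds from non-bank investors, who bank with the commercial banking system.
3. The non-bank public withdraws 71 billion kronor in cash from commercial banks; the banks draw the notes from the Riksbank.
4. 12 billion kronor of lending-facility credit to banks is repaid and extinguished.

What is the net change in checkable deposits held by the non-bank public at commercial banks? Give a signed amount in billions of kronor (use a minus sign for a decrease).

OMO sale (to banks) 5 billion kronor: the counterparty is a bank, so public deposits are unchanged → 0.
Asset purchase (from non-banks) 30 billion kronor: non-bank counterparties' bank balances rise → +30B.
Currency withdrawal 71 billion kronor: non-bank counterparties' bank balances fall → −71B.
Discount-window repayment 12 billion kronor: the counterparty is a bank, so public deposits are unchanged → 0.
Net: 0 + 30 − 71 + 0 = -41 billion.

-41 billion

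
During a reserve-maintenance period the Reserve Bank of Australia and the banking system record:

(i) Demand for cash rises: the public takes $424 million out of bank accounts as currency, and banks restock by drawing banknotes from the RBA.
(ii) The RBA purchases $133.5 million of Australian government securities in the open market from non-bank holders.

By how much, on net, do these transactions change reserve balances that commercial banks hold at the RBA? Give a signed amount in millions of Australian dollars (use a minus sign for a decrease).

RBA balance sheet:
  Assets:      Securities +$133.5M
  Liabilities: Bank reserves −$290.5M, Currency in circulation +$424M
So the change in reserve balances that commercial banks hold at the RBA is -$290.5 million.

-$290.5 million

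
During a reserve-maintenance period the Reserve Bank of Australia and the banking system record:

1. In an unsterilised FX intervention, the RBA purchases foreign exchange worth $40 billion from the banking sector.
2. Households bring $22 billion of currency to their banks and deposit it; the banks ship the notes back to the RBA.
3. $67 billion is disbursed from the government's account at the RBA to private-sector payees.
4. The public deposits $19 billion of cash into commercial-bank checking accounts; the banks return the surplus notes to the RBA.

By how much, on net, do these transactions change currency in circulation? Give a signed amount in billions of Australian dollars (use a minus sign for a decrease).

FX purchase $40 billion: no currency enters or leaves circulation → 0.
Currency deposit $22 billion: notes return to the central bank → −$22B.
Government spending $67 billion: no currency enters or leaves circulation → 0.
Currency deposit $19 billion: notes return to the central bank → −$19B.
Net: 0 − 22 + 0 − 19 = -$41 billion.

-$41 billion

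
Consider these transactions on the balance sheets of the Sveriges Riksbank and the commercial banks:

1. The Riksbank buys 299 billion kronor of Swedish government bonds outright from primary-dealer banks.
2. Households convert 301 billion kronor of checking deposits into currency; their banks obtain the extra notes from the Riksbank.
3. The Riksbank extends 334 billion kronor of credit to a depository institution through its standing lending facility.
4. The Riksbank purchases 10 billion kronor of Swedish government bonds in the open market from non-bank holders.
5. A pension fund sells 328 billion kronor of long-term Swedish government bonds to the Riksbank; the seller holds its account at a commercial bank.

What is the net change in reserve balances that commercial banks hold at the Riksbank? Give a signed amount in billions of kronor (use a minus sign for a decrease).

Riksbank balance sheet:
  Assets:      Securities +637B, Loans to banks +334B
  Liabilities: Bank reserves +670B, Currency in circulation +301B
So the change in reserve balances that commercial banks hold at the Riksbank is +670 billion.

+670 billion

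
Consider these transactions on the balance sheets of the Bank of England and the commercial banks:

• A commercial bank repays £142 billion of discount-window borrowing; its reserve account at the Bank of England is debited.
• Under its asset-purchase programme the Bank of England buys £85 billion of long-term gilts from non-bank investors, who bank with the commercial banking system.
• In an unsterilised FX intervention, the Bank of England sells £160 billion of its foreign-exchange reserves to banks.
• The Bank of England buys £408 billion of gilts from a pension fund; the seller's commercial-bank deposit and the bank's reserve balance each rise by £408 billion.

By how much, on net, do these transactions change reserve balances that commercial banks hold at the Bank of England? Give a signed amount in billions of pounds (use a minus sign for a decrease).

+£191 billion

Bank of England balance sheet:
  Assets:      Securities +£493B, Loans to banks −£142B, Foreign assets −£160B
  Liabilities: Bank reserves +£191B
So the change in reserve balances that commercial banks hold at the Bank of England is +£191 billion.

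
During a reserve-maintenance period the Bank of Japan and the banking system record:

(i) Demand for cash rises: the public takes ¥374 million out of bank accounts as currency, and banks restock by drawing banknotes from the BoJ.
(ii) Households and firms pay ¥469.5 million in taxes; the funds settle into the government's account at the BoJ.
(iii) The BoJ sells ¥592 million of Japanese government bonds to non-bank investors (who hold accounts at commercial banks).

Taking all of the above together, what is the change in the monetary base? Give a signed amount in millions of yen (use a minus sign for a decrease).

-¥1061.5 million

Currency withdrawal ¥374 million: just a shift between currency and reserves — both are base money → 0.
Government account inflow ¥469.5 million: reserves shift to a non-base liability → −¥469.5M.
Asset sale (to non-banks) ¥592 million: BoJ balance sheet contracts → −¥592M.
Net: 0 − 469.5 − 592 = -¥1061.5 million.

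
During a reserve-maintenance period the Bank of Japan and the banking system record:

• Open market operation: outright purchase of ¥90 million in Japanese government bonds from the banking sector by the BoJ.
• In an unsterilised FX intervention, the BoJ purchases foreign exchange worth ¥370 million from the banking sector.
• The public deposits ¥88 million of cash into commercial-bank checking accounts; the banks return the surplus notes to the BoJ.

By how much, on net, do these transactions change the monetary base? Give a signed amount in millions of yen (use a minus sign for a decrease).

BoJ balance sheet:
  Assets:      Securities +¥90M, Foreign assets +¥370M
  Liabilities: Bank reserves +¥548M, Currency in circulation −¥88M
Monetary base = currency + reserves: −¥88M + (+¥548M) = +¥460 million.

+¥460 million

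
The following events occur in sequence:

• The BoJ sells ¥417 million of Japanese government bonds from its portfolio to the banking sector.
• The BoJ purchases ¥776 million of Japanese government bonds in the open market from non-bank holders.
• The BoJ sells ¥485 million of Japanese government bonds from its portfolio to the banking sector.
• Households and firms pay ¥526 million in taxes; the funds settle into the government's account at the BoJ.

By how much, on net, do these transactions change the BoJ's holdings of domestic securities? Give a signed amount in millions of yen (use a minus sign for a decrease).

OMO sale (to banks) ¥417 million: securities removed from the BoJ's portfolio → −¥417M.
Asset purchase (from non-banks) ¥776 million: securities added to the BoJ's portfolio → +¥776M.
OMO sale (to banks) ¥485 million: securities removed from the BoJ's portfolio → −¥485M.
Government account inflow ¥526 million: the BoJ's securities portfolio is untouched → 0.
Net: −417 + 776 − 485 + 0 = -¥126 million.

-¥126 million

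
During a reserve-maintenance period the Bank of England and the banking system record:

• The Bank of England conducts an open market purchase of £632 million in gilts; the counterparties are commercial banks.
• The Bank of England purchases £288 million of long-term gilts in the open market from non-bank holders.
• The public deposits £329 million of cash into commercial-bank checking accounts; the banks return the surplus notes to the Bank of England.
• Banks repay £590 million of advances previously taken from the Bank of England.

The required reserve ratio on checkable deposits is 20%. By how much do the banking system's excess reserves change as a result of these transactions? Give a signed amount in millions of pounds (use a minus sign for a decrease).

+£535.6 million

OMO purchase (from banks) £632 million: reserves +£632M, deposits 0.
Asset purchase (from non-banks) £288 million: reserves +£288M, deposits +£288M.
Currency deposit £329 million: reserves +£329M, deposits +£329M.
Discount-window repayment £590 million: reserves −£590M, deposits 0.
Totals: Δreserves = +£659M, Δdeposits = +£617M.
Δrequired reserves = 20% × +£617M = +£123.4M.
Δexcess reserves = Δreserves − Δrequired = +£659M − (+£123.4M) = +£535.6 million.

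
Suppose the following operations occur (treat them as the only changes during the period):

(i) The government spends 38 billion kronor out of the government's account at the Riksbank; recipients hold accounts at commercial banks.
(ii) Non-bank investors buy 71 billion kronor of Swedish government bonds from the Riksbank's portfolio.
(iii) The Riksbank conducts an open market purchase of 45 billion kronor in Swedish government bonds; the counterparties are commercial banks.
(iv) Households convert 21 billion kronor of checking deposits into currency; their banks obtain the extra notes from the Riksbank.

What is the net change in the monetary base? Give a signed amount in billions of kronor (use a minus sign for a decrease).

+12 billion

Government spending 38 billion kronor: a non-base liability converts back to reserves → +38B.
Asset sale (to non-banks) 71 billion kronor: Riksbank balance sheet contracts → −71B.
OMO purchase (from banks) 45 billion kronor: Riksbank balance sheet expands → +45B.
Currency withdrawal 21 billion kronor: just a shift between currency and reserves — both are base money → 0.
Net: 38 − 71 + 45 + 0 = +12 billion.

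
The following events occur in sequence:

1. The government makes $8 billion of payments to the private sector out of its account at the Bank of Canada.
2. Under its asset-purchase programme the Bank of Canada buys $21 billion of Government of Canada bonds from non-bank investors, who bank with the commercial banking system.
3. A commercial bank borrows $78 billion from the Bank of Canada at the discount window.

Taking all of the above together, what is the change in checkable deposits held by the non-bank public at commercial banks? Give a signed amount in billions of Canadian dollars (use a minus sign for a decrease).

Bank of Canada balance sheet:
  Assets:      Securities +$21B, Loans to banks +$78B
  Liabilities: Bank reserves +$107B, Government deposits −$8B
Commercial banking system:
  Assets:      Reserves at CB +$107B
  Liabilities: Checkable deposits +$29B, Borrowings from CB +$78B
So the change in checkable deposits held by the non-bank public at commercial banks is +$29 billion.

+$29 billion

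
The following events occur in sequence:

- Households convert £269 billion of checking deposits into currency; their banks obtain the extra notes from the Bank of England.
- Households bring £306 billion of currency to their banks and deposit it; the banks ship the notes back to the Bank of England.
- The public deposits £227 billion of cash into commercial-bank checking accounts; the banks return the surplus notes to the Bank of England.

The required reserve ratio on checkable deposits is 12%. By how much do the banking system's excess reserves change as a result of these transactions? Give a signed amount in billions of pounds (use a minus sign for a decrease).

Currency withdrawal £269 billion: reserves −£269B, deposits −£269B.
Currency deposit £306 billion: reserves +£306B, deposits +£306B.
Currency deposit £227 billion: reserves +£227B, deposits +£227B.
Totals: Δreserves = +£264B, Δdeposits = +£264B.
Δrequired reserves = 12% × +£264B = +£31.68B.
Δexcess reserves = Δreserves − Δrequired = +£264B − (+£31.68B) = +£232.32 billion.

+£232.32 billion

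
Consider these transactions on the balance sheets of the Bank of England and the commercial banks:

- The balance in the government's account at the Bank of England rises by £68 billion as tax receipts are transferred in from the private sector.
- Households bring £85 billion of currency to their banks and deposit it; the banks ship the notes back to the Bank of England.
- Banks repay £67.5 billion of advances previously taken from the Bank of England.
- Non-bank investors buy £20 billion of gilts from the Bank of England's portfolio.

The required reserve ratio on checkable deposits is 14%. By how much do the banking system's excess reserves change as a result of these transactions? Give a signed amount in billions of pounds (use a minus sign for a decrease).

-£70.08 billion

Government account inflow £68 billion: reserves −£68B, deposits −£68B.
Currency deposit £85 billion: reserves +£85B, deposits +£85B.
Discount-window repayment £67.5 billion: reserves −£67.5B, deposits 0.
Asset sale (to non-banks) £20 billion: reserves −£20B, deposits −£20B.
Totals: Δreserves = −£70.5B, Δdeposits = −£3B.
Δrequired reserves = 14% × −£3B = −£0.42B.
Δexcess reserves = Δreserves − Δrequired = −£70.5B − (−£0.42B) = -£70.08 billion.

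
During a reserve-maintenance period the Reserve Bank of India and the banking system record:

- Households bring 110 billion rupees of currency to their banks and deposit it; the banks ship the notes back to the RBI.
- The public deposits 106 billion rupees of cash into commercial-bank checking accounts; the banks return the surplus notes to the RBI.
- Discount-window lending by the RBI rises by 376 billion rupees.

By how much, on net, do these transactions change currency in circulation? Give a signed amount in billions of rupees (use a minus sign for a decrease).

-216 billion

RBI balance sheet:
  Assets:      Loans to banks +376B
  Liabilities: Bank reserves +592B, Currency in circulation −216B
So the change in currency in circulation is -216 billion.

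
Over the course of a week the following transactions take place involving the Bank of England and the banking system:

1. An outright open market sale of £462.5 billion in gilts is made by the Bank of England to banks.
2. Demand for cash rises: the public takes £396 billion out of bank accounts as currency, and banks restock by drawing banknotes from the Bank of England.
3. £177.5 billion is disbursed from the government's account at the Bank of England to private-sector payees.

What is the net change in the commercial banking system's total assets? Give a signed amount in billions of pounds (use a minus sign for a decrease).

-£218.5 billion

Bank of England balance sheet:
  Assets:      Securities −£462.5B
  Liabilities: Bank reserves −£681B, Currency in circulation +£396B, Government deposits −£177.5B
Commercial banking system:
  Assets:      Reserves at CB −£681B, Securities +£462.5B
  Liabilities: Checkable deposits −£218.5B
Change in total bank assets = -£218.5 billion.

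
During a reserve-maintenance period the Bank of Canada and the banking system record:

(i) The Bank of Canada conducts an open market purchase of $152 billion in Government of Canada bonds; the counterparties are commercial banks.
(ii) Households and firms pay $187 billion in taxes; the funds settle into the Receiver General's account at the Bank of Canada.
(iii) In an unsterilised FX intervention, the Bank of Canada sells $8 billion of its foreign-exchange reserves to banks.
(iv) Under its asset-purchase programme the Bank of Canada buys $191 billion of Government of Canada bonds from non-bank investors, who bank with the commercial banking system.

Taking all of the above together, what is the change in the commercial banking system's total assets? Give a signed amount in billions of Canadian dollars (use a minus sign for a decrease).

Bank of Canada balance sheet:
  Assets:      Securities +$343B, Foreign assets −$8B
  Liabilities: Bank reserves +$148B, Government deposits +$187B
Commercial banking system:
  Assets:      Reserves at CB +$148B, Securities −$152B, Foreign assets +$8B
  Liabilities: Checkable deposits +$4B
Change in total bank assets = +$4 billion.

+$4 billion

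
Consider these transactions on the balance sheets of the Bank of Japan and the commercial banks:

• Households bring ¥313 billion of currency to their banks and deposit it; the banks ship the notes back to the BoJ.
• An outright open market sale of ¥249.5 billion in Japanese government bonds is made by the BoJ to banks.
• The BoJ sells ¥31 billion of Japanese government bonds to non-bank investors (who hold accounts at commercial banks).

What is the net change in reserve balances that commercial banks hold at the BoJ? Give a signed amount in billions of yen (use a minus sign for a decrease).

+¥32.5 billion

BoJ balance sheet:
  Assets:      Securities −¥280.5B
  Liabilities: Bank reserves +¥32.5B, Currency in circulation −¥313B
Commercial banking system:
  Assets:      Reserves at CB +¥32.5B, Securities +¥249.5B
  Liabilities: Checkable deposits +¥282B
So the change in reserve balances that commercial banks hold at the BoJ is +¥32.5 billion.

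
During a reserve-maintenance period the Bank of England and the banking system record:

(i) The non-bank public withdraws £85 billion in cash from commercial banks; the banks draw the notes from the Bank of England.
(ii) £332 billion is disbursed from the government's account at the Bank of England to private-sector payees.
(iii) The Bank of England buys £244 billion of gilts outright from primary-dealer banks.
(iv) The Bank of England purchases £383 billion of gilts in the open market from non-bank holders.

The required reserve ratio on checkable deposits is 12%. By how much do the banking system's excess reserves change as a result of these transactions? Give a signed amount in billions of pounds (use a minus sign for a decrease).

Currency withdrawal £85 billion: reserves −£85B, deposits −£85B.
Government spending £332 billion: reserves +£332B, deposits +£332B.
OMO purchase (from banks) £244 billion: reserves +£244B, deposits 0.
Asset purchase (from non-banks) £383 billion: reserves +£383B, deposits +£383B.
Totals: Δreserves = +£874B, Δdeposits = +£630B.
Δrequired reserves = 12% × +£630B = +£75.6B.
Δexcess reserves = Δreserves − Δrequired = +£874B − (+£75.6B) = +£798.4 billion.

+£798.4 billion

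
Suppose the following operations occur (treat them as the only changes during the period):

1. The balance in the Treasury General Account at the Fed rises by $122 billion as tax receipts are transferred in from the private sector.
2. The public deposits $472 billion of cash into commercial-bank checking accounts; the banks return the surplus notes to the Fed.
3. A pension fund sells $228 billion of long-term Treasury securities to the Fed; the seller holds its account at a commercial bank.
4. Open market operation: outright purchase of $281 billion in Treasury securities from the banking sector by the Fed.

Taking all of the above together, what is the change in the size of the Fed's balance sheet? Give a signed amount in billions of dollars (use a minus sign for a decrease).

+$509 billion

Government account inflow $122 billion: only the composition of liabilities changes → 0.
Currency deposit $472 billion: only the composition of liabilities changes → 0.
Asset purchase (from non-banks) $228 billion: a Fed asset is acquired → +$228B.
OMO purchase (from banks) $281 billion: a Fed asset is acquired → +$281B.
Net: 0 + 0 + 228 + 281 = +$509 billion.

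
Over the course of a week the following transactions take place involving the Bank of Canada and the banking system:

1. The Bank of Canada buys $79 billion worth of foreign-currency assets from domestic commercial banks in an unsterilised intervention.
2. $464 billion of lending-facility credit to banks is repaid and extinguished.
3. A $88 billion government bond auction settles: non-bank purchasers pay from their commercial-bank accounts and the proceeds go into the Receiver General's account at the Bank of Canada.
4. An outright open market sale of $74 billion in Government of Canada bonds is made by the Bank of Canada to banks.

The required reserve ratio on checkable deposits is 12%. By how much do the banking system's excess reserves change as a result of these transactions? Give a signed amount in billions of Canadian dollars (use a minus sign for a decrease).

FX purchase $79 billion: reserves +$79B, deposits 0.
Discount-window repayment $464 billion: reserves −$464B, deposits 0.
Government account inflow $88 billion: reserves −$88B, deposits −$88B.
OMO sale (to banks) $74 billion: reserves −$74B, deposits 0.
Totals: Δreserves = −$547B, Δdeposits = −$88B.
Δrequired reserves = 12% × −$88B = −$10.56B.
Δexcess reserves = Δreserves − Δrequired = −$547B − (−$10.56B) = -$536.44 billion.

-$536.44 billion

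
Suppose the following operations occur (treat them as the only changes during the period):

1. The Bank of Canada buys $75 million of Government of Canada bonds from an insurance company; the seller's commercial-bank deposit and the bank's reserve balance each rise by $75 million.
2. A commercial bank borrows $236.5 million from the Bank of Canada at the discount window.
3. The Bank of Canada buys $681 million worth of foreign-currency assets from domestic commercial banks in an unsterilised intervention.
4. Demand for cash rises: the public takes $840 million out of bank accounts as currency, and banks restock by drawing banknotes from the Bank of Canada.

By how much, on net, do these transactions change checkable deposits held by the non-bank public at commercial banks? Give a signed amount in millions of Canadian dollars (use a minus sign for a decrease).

-$765 million

Bank of Canada balance sheet:
  Assets:      Securities +$75M, Loans to banks +$236.5M, Foreign assets +$681M
  Liabilities: Bank reserves +$152.5M, Currency in circulation +$840M
Commercial banking system:
  Assets:      Reserves at CB +$152.5M, Foreign assets −$681M
  Liabilities: Checkable deposits −$765M, Borrowings from CB +$236.5M
So the change in checkable deposits held by the non-bank public at commercial banks is -$765 million.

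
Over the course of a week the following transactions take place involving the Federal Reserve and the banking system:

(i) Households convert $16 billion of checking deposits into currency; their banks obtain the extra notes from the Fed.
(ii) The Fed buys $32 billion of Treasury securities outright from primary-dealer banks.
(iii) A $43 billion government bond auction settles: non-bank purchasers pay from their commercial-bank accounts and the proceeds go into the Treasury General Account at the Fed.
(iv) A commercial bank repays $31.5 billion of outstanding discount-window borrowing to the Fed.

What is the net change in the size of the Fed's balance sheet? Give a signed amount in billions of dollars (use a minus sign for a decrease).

Currency withdrawal $16 billion: only the composition of liabilities changes → 0.
OMO purchase (from banks) $32 billion: a Fed asset is acquired → +$32B.
Government account inflow $43 billion: only the composition of liabilities changes → 0.
Discount-window repayment $31.5 billion: a Fed asset is shed → −$31.5B.
Net: 0 + 32 + 0 − 31.5 = +$0.5 billion.

+$0.5 billion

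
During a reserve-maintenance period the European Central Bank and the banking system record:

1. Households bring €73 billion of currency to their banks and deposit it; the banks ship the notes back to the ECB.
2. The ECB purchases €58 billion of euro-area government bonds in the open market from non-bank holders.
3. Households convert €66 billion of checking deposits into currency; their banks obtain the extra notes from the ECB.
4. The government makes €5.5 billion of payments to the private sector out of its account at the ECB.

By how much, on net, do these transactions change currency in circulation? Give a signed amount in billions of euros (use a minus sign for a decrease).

-€7 billion

Currency deposit €73 billion: notes return to the central bank → −€73B.
Asset purchase (from non-banks) €58 billion: no currency enters or leaves circulation → 0.
Currency withdrawal €66 billion: notes leave the central bank → +€66B.
Government spending €5.5 billion: no currency enters or leaves circulation → 0.
Net: −73 + 0 + 66 + 0 = -€7 billion.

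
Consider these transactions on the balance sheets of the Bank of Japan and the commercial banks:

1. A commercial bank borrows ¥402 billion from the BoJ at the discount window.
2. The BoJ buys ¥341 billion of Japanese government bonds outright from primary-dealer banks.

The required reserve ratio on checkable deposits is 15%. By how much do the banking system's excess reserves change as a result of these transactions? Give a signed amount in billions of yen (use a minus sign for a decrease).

+¥743 billion

Discount-window loan ¥402 billion: reserves +¥402B, deposits 0.
OMO purchase (from banks) ¥341 billion: reserves +¥341B, deposits 0.
Totals: Δreserves = +¥743B, Δdeposits = 0.
Δrequired reserves = 15% × 0 = 0.
Δexcess reserves = Δreserves − Δrequired = +¥743B − (0) = +¥743 billion.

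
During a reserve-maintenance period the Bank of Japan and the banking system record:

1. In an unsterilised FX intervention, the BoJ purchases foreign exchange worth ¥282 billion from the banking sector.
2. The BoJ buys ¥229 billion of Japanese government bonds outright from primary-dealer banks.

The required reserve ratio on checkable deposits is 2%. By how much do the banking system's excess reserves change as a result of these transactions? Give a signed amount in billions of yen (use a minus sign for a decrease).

+¥511 billion

FX purchase ¥282 billion: reserves +¥282B, deposits 0.
OMO purchase (from banks) ¥229 billion: reserves +¥229B, deposits 0.
Totals: Δreserves = +¥511B, Δdeposits = 0.
Δrequired reserves = 2% × 0 = 0.
Δexcess reserves = Δreserves − Δrequired = +¥511B − (0) = +¥511 billion.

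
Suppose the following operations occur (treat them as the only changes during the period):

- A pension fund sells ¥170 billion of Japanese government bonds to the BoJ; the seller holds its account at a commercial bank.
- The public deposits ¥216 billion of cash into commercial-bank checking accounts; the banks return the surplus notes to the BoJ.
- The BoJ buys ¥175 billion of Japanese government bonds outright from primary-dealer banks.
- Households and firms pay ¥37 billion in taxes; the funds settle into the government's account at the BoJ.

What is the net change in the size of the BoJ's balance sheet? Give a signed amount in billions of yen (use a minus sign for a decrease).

BoJ balance sheet:
  Assets:      Securities +¥345B
  Liabilities: Bank reserves +¥524B, Currency in circulation −¥216B, Government deposits +¥37B
Commercial banking system:
  Assets:      Reserves at CB +¥524B, Securities −¥175B
  Liabilities: Checkable deposits +¥349B
Change in total BoJ assets = +¥345 billion.

+¥345 billion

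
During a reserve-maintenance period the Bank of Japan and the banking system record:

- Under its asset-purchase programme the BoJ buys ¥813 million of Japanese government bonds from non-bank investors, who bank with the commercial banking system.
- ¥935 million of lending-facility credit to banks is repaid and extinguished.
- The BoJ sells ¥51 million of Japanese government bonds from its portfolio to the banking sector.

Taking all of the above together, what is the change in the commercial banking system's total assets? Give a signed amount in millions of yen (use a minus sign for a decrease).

-¥122 million

Asset purchase (from non-banks) ¥813 million: bank balance sheets expand → +¥813M.
Discount-window repayment ¥935 million: bank balance sheets shrink → −¥935M.
OMO sale (to banks) ¥51 million: just an asset swap on bank balance sheets → 0.
Net: 813 − 935 + 0 = -¥122 million.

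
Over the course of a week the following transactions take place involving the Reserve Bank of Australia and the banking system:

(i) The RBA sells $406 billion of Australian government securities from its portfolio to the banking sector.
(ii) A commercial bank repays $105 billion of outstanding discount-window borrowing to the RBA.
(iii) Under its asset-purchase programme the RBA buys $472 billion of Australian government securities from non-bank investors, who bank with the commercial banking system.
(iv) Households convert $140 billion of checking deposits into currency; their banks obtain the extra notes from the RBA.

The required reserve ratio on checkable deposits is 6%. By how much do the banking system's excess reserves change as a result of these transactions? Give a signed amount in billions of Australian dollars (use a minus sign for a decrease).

-$198.92 billion

OMO sale (to banks) $406 billion: reserves −$406B, deposits 0.
Discount-window repayment $105 billion: reserves −$105B, deposits 0.
Asset purchase (from non-banks) $472 billion: reserves +$472B, deposits +$472B.
Currency withdrawal $140 billion: reserves −$140B, deposits −$140B.
Totals: Δreserves = −$179B, Δdeposits = +$332B.
Δrequired reserves = 6% × +$332B = +$19.92B.
Δexcess reserves = Δreserves − Δrequired = −$179B − (+$19.92B) = -$198.92 billion.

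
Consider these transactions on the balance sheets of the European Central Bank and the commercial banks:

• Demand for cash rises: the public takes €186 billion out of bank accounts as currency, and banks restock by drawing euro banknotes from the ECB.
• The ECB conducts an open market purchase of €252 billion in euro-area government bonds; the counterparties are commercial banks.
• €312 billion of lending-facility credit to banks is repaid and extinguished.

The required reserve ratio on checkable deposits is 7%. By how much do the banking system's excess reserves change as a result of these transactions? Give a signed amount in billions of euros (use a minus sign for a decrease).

Currency withdrawal €186 billion: reserves −€186B, deposits −€186B.
OMO purchase (from banks) €252 billion: reserves +€252B, deposits 0.
Discount-window repayment €312 billion: reserves −€312B, deposits 0.
Totals: Δreserves = −€246B, Δdeposits = −€186B.
Δrequired reserves = 7% × −€186B = −€13.02B.
Δexcess reserves = Δreserves − Δrequired = −€246B − (−€13.02B) = -€232.98 billion.

-€232.98 billion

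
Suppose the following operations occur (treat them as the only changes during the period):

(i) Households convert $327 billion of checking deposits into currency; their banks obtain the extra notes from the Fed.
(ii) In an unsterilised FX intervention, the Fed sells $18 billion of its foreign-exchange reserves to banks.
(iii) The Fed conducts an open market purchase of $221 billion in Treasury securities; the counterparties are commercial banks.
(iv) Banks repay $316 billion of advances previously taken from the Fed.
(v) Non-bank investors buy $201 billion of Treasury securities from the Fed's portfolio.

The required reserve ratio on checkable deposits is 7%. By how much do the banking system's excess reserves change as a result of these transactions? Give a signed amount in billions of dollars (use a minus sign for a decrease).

-$604.04 billion

Currency withdrawal $327 billion: reserves −$327B, deposits −$327B.
FX sale $18 billion: reserves −$18B, deposits 0.
OMO purchase (from banks) $221 billion: reserves +$221B, deposits 0.
Discount-window repayment $316 billion: reserves −$316B, deposits 0.
Asset sale (to non-banks) $201 billion: reserves −$201B, deposits −$201B.
Totals: Δreserves = −$641B, Δdeposits = −$528B.
Δrequired reserves = 7% × −$528B = −$36.96B.
Δexcess reserves = Δreserves − Δrequired = −$641B − (−$36.96B) = -$604.04 billion.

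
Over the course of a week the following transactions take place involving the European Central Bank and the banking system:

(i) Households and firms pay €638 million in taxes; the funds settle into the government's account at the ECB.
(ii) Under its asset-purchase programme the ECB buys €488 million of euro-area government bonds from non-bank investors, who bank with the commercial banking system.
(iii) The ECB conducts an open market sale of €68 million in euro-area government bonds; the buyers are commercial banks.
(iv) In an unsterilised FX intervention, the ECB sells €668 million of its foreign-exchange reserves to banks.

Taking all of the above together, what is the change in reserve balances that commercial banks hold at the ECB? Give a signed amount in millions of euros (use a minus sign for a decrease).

-€886 million

Government account inflow €638 million: funds move from bank reserves into the government account → −€638M.
Asset purchase (from non-banks) €488 million: the ECB pays by crediting reserve accounts → +€488M.
OMO sale (to banks) €68 million: the buying banks pay out of their reserve balances → −€68M.
FX sale €668 million: the buying banks pay out of their reserve balances → −€668M.
Net: −638 + 488 − 68 − 668 = -€886 million.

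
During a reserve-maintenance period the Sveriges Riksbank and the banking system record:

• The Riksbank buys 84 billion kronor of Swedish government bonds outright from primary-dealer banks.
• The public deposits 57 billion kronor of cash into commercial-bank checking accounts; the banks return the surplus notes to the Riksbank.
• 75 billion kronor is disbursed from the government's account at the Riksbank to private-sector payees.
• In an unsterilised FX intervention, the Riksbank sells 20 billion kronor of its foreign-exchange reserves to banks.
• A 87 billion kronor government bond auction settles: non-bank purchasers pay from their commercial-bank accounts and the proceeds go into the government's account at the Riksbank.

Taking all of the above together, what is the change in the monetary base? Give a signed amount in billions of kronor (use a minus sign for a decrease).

+52 billion

OMO purchase (from banks) 84 billion kronor: Riksbank balance sheet expands → +84B.
Currency deposit 57 billion kronor: just a shift between currency and reserves — both are base money → 0.
Government spending 75 billion kronor: a non-base liability converts back to reserves → +75B.
FX sale 20 billion kronor: Riksbank balance sheet contracts → −20B.
Government account inflow 87 billion kronor: reserves shift to a non-base liability → −87B.
Net: 84 + 0 + 75 − 20 − 87 = +52 billion.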